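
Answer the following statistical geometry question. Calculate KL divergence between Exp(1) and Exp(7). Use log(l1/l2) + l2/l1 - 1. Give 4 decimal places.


KL divergence for exponential family:
KL = log(l1/l2) + l2/l1 - 1.
log(1/7) = -1.94591.
7/1 = 7.0.
KL = -1.94591 + 7.0 - 1 = 4.0541

4.0541


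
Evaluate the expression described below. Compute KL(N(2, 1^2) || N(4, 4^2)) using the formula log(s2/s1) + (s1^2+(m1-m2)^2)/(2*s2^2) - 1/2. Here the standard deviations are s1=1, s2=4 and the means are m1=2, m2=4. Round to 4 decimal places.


KL divergence between normal distributions:
KL = log(s2/s1) + (s1^2 + (m1-m2)^2)/(2*s2^2) - 1/2.
log(4/1) = 1.386294.
(1^2 + (2-4)^2)/(2*4^2) = (1 + 4)/32 = 0.15625.
KL = 1.386294 + 0.15625 - 0.5 = 1.0425

1.0425


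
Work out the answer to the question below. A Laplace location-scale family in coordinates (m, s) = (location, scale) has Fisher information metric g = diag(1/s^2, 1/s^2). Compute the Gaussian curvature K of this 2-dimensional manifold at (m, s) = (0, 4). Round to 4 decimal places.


The metric has the form g = (A dm^2 + B ds^2)/s^2 with A = 1, B = 1.
Substitute u = sqrt(A/B)*m: g = B*(du^2 + ds^2)/s^2, i.e. B times the
Poincare upper half-plane metric, which has constant Gaussian curvature -1.
Scaling a 2D metric by a constant c divides the Gaussian curvature by c,
so K = -1/B = -1/(1) = -1.0000 everywhere (the point (m, s) = (0, 4) is irrelevant:
the curvature is constant).
The requested Gaussian curvature is K = -1.0000.

-1.0000


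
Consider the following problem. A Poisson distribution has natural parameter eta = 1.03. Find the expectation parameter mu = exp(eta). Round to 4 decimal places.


Expectation parameter for Poisson exponential family:
mu = exp(eta).
eta = 1.03.
mu = exp(1.03) = 2.8011

2.8011


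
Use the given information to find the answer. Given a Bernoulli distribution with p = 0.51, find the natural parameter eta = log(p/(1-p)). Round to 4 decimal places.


Natural parameter for Bernoulli: eta = log(p/(1-p)).
p = 0.51, 1-p = 0.49.
p/(1-p) = 1.040816.
eta = log(1.040816) = 0.0400

0.0400


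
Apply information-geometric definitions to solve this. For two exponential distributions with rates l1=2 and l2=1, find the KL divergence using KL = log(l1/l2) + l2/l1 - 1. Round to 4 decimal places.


KL divergence for exponential family:
KL = log(l1/l2) + l2/l1 - 1.
log(2/1) = 0.693147.
1/2 = 0.5.
KL = 0.693147 + 0.5 - 1 = 0.1931

0.1931


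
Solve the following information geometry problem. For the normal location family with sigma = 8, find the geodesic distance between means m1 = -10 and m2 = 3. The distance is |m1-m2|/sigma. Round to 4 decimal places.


On the fixed-variance normal subfamily, geodesic distance = |m1-m2|/sigma.
|-10 - 3| = 13.
sigma = 8.
d = 13/8 = 1.6250

1.6250


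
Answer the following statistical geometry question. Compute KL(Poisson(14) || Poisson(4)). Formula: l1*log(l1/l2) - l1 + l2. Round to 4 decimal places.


KL divergence for Poisson:
KL = l1*log(l1/l2) - l1 + l2.
l1 = 14, l2 = 4.
log(14/4) = 1.252763.
l1*log(l1/l2) = 14 * 1.252763 = 17.538682.
KL = 17.538682 - 14 + 4 = 7.5387

7.5387


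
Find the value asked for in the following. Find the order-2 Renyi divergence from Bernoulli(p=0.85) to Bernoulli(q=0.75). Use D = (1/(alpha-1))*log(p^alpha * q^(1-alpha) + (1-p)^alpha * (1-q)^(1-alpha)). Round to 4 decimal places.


Renyi divergence of order alpha between Bernoulli distributions:
D = (1/(alpha-1))*log(p^alpha * q^(1-alpha) + (1-p)^alpha * (1-q)^(1-alpha)).
alpha = 2, p = 0.85, q = 0.75.
p^alpha * q^(1-alpha) = 0.85^2 * 0.75^-1 = 0.963333.
(1-p)^alpha * (1-q)^(1-alpha) = 0.15^2 * 0.25^-1 = 0.09.
sum = 0.963333 + 0.09 = 1.053333.
D = (1/1)*log(1.053333) = 0.0520

0.0520


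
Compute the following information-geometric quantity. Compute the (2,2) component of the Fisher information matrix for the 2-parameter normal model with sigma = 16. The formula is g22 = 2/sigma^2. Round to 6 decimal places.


For the 2-parameter normal family, the Fisher metric has:
  g11 = 1/sigma^2, g22 = 2/sigma^2.
sigma = 16, sigma^2 = 256.
g22 = 0.007813

0.007813


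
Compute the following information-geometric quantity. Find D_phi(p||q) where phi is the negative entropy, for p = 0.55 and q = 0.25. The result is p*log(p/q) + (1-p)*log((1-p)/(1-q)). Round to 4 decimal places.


Bregman divergence with negative entropy generator:
D = p*log(p/q) + (1-p)*log((1-p)/(1-q)).
p = 0.55, q = 0.25.
p*log(p/q) = 0.55*log(0.55/0.25) = 0.433652.
(1-p)*log((1-p)/(1-q)) = 0.45*log(0.45/0.75) = -0.229872.
D = 0.433652 + -0.229872 = 0.2038

0.2038


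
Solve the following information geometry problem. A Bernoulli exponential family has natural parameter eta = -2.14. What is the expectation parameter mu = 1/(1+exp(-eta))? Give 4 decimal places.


Dual coordinate (expectation parameter) for Bernoulli:
mu = 1/(1+exp(-eta)).
eta = -2.14.
exp(-eta) = exp(2.14) = 8.499438.
mu = 1/(1+8.499438) = 0.1053

0.1053


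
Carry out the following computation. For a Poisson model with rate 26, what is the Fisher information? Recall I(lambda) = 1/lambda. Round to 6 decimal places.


Fisher information for Poisson: I(lambda) = 1/lambda.
lambda = 26.
I(lambda) = 1/26 = 0.038462

0.038462


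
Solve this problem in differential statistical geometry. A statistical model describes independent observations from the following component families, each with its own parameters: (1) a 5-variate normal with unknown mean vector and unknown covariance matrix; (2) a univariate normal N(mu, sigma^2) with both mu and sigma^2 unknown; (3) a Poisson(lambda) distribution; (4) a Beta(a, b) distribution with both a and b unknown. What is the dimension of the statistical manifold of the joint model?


The dimension of a statistical manifold equals the number of free
(independent) real parameters of the model. For a product of independent
blocks the parameter counts add.
- 5-variate normal: 5 (mean) + 5*6/2 = 15 (symmetric covariance) = 20.
- normal (mu, sigma^2): 2.
- Poisson (lambda): 1.
- Beta (a, b): 2.
Total = 20 + 2 + 1 + 2 = 25.
Dimension = 25

25


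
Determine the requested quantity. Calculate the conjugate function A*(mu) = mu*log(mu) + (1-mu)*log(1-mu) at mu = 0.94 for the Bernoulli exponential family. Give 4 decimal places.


Legendre transform for Bernoulli:
A*(mu) = mu*log(mu) + (1-mu)*log(1-mu).
mu = 0.94, 1-mu = 0.06.
mu*log(mu) = 0.94*log(0.94) = -0.058163.
(1-mu)*log(1-mu) = 0.06*log(0.06) = -0.168805.
A* = -0.058163 + -0.168805 = -0.2270

-0.2270


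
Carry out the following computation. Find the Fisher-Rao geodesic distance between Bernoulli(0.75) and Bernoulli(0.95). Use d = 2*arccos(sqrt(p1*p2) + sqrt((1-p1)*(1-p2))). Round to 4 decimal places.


Geodesic distance on Bernoulli manifold:
d(p1,p2) = 2*arccos(sqrt(p1*p2) + sqrt((1-p1)*(1-p2))).
sqrt(p1*p2) = sqrt(0.75*0.95) = 0.844097.
sqrt((1-p1)*(1-p2)) = sqrt(0.25*0.05) = 0.111803.
arg = 0.844097 + 0.111803 = 0.955901.
d = 2*arccos(0.955901) = 0.5962

0.5962


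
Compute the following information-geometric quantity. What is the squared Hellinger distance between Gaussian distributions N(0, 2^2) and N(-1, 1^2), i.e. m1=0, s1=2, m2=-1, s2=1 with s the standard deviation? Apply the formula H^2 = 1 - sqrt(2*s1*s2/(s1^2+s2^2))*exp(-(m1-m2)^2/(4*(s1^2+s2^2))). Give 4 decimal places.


Squared Hellinger distance for Gaussians:
H^2 = 1 - sqrt(2*s1*s2/(s1^2+s2^2)) * exp(-(m1-m2)^2/(4*(s1^2+s2^2))).
s1^2 = 4, s2^2 = 1, s1^2+s2^2 = 5.
sqrt(2*2*1/(5)) = 0.894427.
(m1-m2)^2 = (1)^2 = 1.
exp(-1/(4*5)) = exp(-0.05) = 0.951229.
H^2 = 1 - 0.894427*0.951229 = 0.1492

0.1492


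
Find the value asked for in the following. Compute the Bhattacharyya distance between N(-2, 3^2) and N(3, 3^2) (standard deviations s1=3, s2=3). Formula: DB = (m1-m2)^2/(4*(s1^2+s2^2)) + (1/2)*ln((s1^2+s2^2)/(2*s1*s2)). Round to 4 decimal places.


Bhattacharyya distance between two Gaussians:
DB = (m1-m2)^2/(4*(s1^2+s2^2)) + (1/2)*ln((s1^2+s2^2)/(2*s1*s2)).
(m1-m2)^2 = (-5)^2 = 25.
s1^2+s2^2 = 9 + 9 = 18.
term1 = 25/72 = 0.347222.
term2 = 0.5*ln(18/18.0) = 0.0.
DB = 0.347222 + 0.0 = 0.3472

0.3472


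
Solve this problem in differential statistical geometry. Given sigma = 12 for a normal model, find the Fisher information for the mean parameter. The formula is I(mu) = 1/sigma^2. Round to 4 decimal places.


The Fisher information for the mean of a normal distribution is I(mu) = 1/sigma^2.
sigma = 12, so sigma^2 = 144.
I(mu) = 1/144 = 0.0069

0.0069


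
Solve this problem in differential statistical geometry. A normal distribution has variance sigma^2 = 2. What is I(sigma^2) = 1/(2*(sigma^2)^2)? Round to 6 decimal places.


Fisher information for variance: I(sigma^2) = 1/(2*sigma^4).
sigma^2 = 2, so sigma^4 = 4.
I = 1/(2*4) = 1/8 = 0.125000

0.125000


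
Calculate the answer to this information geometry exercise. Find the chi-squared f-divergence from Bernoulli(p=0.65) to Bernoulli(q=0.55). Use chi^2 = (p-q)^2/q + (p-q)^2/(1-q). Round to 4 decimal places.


Chi-squared divergence between Bernoulli distributions:
chi^2 = (p-q)^2/q + (p-q)^2/(1-q).
p = 0.65, q = 0.55, p-q = 0.1.
(p-q)^2 = 0.01.
term1 = 0.01/0.55 = 0.018182.
term2 = 0.01/0.45 = 0.022222.
chi^2 = 0.018182 + 0.022222 = 0.0404

0.0404


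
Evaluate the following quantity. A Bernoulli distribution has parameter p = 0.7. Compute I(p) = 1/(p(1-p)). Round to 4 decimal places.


For Bernoulli(p), Fisher information is I(p) = 1/(p*(1-p)).
p = 0.7, 1-p = 0.3.
p*(1-p) = 0.21.
I(p) = 1/0.21 = 4.7619

4.7619


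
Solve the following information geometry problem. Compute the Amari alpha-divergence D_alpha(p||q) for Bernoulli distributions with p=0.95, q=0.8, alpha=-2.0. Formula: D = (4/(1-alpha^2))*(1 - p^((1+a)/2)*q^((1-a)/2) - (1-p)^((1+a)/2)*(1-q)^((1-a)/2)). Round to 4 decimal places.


Amari alpha-divergence:
D = (4/(1-alpha^2))*(1 - p^((1+a)/2)*q^((1-a)/2) - (1-p)^((1+a)/2)*(1-q)^((1-a)/2)).
alpha = -2.0, p = 0.95, q = 0.8.
e1 = (1+alpha)/2 = -0.5, e2 = (1-alpha)/2 = 1.5.
t1 = p^e1 * q^e2 = 0.95^-0.5 * 0.8^1.5 = 0.73413.
t2 = (1-p)^e1 * (1-q)^e2 = 0.05^-0.5 * 0.2^1.5 = 0.4.
4/(1-alpha^2) = -1.333333.
D = -1.333333*(1 - 0.73413 - 0.4) = 0.1788

0.1788


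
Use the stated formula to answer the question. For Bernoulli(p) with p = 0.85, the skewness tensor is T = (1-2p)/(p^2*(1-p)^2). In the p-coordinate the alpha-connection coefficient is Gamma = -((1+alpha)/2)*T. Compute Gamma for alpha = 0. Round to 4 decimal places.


Skewness (Amari-Chentsov) tensor: T = (1-2p)/(p^2*(1-p)^2).
p = 0.85, 1-2p = -0.7, p^2 = 0.7225, (1-p)^2 = 0.0225.
T = -0.7/(0.7225 * 0.0225) = -43.060361.
In the p-coordinate, Gamma^(alpha) = Gamma^(0) - (alpha/2)*T with Gamma^(0) = (1/2)*g'(p) = -T/2,
so Gamma^(alpha) = -((1+alpha)/2)*T.
alpha = 0, -(1+alpha)/2 = -0.5.
Gamma = -0.5 * -43.060361 = 21.5302

21.5302


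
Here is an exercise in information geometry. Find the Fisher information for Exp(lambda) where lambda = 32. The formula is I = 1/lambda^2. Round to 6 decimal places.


Fisher information for exponential: I(lambda) = 1/lambda^2.
lambda = 32, lambda^2 = 1024.
I = 1/1024 = 0.000977

0.000977


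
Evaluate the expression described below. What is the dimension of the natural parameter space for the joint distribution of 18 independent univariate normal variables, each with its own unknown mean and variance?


Exponential family dimension calculation:
Each univariate normal has two natural parameters (mu/sigma^2 and -1/(2 sigma^2)).
With 18 independent components, dim = 2 * 18 = 36.

36


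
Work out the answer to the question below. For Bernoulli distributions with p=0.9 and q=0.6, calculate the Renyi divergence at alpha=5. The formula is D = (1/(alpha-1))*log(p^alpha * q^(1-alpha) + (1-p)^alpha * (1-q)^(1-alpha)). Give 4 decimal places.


Renyi divergence of order alpha between Bernoulli distributions:
D = (1/(alpha-1))*log(p^alpha * q^(1-alpha) + (1-p)^alpha * (1-q)^(1-alpha)).
alpha = 5, p = 0.9, q = 0.6.
p^alpha * q^(1-alpha) = 0.9^5 * 0.6^-4 = 4.55625.
(1-p)^alpha * (1-q)^(1-alpha) = 0.1^5 * 0.4^-4 = 0.000391.
sum = 4.55625 + 0.000391 = 4.556641.
D = (1/4)*log(4.556641) = 0.3791

0.3791


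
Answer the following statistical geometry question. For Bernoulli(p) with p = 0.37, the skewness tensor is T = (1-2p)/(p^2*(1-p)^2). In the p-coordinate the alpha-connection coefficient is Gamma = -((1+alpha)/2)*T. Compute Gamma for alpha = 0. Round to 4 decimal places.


Skewness (Amari-Chentsov) tensor: T = (1-2p)/(p^2*(1-p)^2).
p = 0.37, 1-2p = 0.26, p^2 = 0.1369, (1-p)^2 = 0.3969.
T = 0.26/(0.1369 * 0.3969) = 4.785076.
In the p-coordinate, Gamma^(alpha) = Gamma^(0) - (alpha/2)*T with Gamma^(0) = (1/2)*g'(p) = -T/2,
so Gamma^(alpha) = -((1+alpha)/2)*T.
alpha = 0, -(1+alpha)/2 = -0.5.
Gamma = -0.5 * 4.785076 = -2.3925

-2.3925


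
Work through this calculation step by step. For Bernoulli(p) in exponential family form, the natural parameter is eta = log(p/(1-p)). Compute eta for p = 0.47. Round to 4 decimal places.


Natural parameter for Bernoulli: eta = log(p/(1-p)).
p = 0.47, 1-p = 0.53.
p/(1-p) = 0.886792.
eta = log(0.886792) = -0.1201

-0.1201


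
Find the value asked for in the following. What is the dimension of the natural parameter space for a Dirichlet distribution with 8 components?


Exponential family dimension calculation:
Dirichlet with 8 components has 8 natural parameters.

8


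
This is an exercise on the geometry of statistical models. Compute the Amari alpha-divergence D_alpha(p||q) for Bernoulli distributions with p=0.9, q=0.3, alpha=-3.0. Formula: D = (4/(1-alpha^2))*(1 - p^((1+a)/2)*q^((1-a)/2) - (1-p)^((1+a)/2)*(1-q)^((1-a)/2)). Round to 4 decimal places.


Amari alpha-divergence:
D = (4/(1-alpha^2))*(1 - p^((1+a)/2)*q^((1-a)/2) - (1-p)^((1+a)/2)*(1-q)^((1-a)/2)).
alpha = -3.0, p = 0.9, q = 0.3.
e1 = (1+alpha)/2 = -1.0, e2 = (1-alpha)/2 = 2.0.
t1 = p^e1 * q^e2 = 0.9^-1.0 * 0.3^2.0 = 0.1.
t2 = (1-p)^e1 * (1-q)^e2 = 0.1^-1.0 * 0.7^2.0 = 4.9.
4/(1-alpha^2) = -0.5.
D = -0.5*(1 - 0.1 - 4.9) = 2.0000

2.0000


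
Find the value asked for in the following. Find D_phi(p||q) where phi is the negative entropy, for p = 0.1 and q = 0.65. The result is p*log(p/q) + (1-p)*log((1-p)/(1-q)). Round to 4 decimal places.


Bregman divergence with negative entropy generator:
D = p*log(p/q) + (1-p)*log((1-p)/(1-q)).
p = 0.1, q = 0.65.
p*log(p/q) = 0.1*log(0.1/0.65) = -0.18718.
(1-p)*log((1-p)/(1-q)) = 0.9*log(0.9/0.35) = 0.850015.
D = -0.18718 + 0.850015 = 0.6628

0.6628


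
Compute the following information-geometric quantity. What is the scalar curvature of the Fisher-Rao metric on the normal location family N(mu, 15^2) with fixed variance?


This family has a single free parameter, so its statistical manifold
is 1-dimensional. The Riemann curvature tensor of any 1-dimensional
Riemannian manifold vanishes identically, so R = 0.

0


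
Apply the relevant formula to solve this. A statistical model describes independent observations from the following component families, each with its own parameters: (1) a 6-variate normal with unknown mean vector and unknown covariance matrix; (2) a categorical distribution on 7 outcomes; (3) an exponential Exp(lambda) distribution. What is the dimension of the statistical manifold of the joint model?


The dimension of a statistical manifold equals the number of free
(independent) real parameters of the model. For a product of independent
blocks the parameter counts add.
- 6-variate normal: 6 (mean) + 6*7/2 = 21 (symmetric covariance) = 27.
- categorical on 7 outcomes (probabilities sum to 1): 7-1 = 6.
- exponential (lambda): 1.
Total = 27 + 6 + 1 = 34.
Dimension = 34

34


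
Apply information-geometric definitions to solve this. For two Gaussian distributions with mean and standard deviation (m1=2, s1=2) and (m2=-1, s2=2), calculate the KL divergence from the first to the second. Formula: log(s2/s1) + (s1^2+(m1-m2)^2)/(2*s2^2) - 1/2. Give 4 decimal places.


KL divergence between normal distributions:
KL = log(s2/s1) + (s1^2 + (m1-m2)^2)/(2*s2^2) - 1/2.
log(2/2) = 0.0.
(2^2 + (2--1)^2)/(2*2^2) = (4 + 9)/8 = 1.625.
KL = 0.0 + 1.625 - 0.5 = 1.1250

1.1250


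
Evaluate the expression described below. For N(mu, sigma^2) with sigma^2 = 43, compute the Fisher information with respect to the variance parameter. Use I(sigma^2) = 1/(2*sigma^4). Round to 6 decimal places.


Fisher information for variance: I(sigma^2) = 1/(2*sigma^4).
sigma^2 = 43, so sigma^4 = 1849.
I = 1/(2*1849) = 1/3698 = 0.000270

0.000270


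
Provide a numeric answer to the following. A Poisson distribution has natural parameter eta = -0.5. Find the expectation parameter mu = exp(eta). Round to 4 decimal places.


Expectation parameter for Poisson exponential family:
mu = exp(eta).
eta = -0.5.
mu = exp(-0.5) = 0.6065

0.6065


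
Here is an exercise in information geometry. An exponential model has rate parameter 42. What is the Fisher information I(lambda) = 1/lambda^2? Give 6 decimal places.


Fisher information for exponential: I(lambda) = 1/lambda^2.
lambda = 42, lambda^2 = 1764.
I = 1/1764 = 0.000567

0.000567


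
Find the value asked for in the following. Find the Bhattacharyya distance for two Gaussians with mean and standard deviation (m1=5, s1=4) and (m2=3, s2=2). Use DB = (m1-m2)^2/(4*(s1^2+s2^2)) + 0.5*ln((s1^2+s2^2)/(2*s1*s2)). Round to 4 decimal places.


Bhattacharyya distance between two Gaussians:
DB = (m1-m2)^2/(4*(s1^2+s2^2)) + (1/2)*ln((s1^2+s2^2)/(2*s1*s2)).
(m1-m2)^2 = (2)^2 = 4.
s1^2+s2^2 = 16 + 4 = 20.
term1 = 4/80 = 0.05.
term2 = 0.5*ln(20/16.0) = 0.111572.
DB = 0.05 + 0.111572 = 0.1616

0.1616


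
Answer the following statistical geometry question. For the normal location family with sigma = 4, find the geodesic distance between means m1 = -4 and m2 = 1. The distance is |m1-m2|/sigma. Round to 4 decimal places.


On the fixed-variance normal subfamily, geodesic distance = |m1-m2|/sigma.
|-4 - 1| = 5.
sigma = 4.
d = 5/4 = 1.2500

1.2500


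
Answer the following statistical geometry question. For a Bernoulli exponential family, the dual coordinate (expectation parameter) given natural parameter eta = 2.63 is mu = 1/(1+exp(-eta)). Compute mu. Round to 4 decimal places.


Dual coordinate (expectation parameter) for Bernoulli:
mu = 1/(1+exp(-eta)).
eta = 2.63.
exp(-eta) = exp(-2.63) = 0.072078.
mu = 1/(1+0.072078) = 0.9328

0.9328


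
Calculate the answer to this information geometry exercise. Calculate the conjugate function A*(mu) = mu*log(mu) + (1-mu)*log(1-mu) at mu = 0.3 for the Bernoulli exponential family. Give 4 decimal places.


Legendre transform for Bernoulli:
A*(mu) = mu*log(mu) + (1-mu)*log(1-mu).
mu = 0.3, 1-mu = 0.7.
mu*log(mu) = 0.3*log(0.3) = -0.361192.
(1-mu)*log(1-mu) = 0.7*log(0.7) = -0.249672.
A* = -0.361192 + -0.249672 = -0.6109

-0.6109


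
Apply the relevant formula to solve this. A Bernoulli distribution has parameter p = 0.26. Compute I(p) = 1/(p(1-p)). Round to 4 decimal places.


For Bernoulli(p), Fisher information is I(p) = 1/(p*(1-p)).
p = 0.26, 1-p = 0.74.
p*(1-p) = 0.1924.
I(p) = 1/0.1924 = 5.1975

5.1975


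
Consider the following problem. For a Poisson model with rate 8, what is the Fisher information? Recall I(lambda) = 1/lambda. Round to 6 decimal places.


Fisher information for Poisson: I(lambda) = 1/lambda.
lambda = 8.
I(lambda) = 1/8 = 0.125000

0.125000


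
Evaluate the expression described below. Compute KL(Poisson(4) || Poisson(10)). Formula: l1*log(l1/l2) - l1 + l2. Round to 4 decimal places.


KL divergence for Poisson:
KL = l1*log(l1/l2) - l1 + l2.
l1 = 4, l2 = 10.
log(4/10) = -0.916291.
l1*log(l1/l2) = 4 * -0.916291 = -3.665163.
KL = -3.665163 - 4 + 10 = 2.3348

2.3348


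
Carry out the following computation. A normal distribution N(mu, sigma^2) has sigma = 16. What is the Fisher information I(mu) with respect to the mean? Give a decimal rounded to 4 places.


The Fisher information for the mean of a normal distribution is I(mu) = 1/sigma^2.
sigma = 16, so sigma^2 = 256.
I(mu) = 1/256 = 0.0039

0.0039


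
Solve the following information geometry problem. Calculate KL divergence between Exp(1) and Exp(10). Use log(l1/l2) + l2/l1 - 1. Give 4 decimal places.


KL divergence for exponential family:
KL = log(l1/l2) + l2/l1 - 1.
log(1/10) = -2.302585.
10/1 = 10.0.
KL = -2.302585 + 10.0 - 1 = 6.6974

6.6974


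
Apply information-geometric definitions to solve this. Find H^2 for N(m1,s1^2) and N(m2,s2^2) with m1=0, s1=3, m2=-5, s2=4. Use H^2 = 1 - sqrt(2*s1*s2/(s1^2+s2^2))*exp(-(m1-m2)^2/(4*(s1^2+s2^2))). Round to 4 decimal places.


Squared Hellinger distance for Gaussians:
H^2 = 1 - sqrt(2*s1*s2/(s1^2+s2^2)) * exp(-(m1-m2)^2/(4*(s1^2+s2^2))).
s1^2 = 9, s2^2 = 16, s1^2+s2^2 = 25.
sqrt(2*3*4/(25)) = 0.979796.
(m1-m2)^2 = (5)^2 = 25.
exp(-25/(4*25)) = exp(-0.25) = 0.778801.
H^2 = 1 - 0.979796*0.778801 = 0.2369

0.2369


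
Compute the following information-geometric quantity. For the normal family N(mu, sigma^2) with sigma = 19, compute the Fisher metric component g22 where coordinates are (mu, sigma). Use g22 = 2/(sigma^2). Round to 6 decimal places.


For the 2-parameter normal family, the Fisher metric has:
  g11 = 1/sigma^2, g22 = 2/sigma^2.
sigma = 19, sigma^2 = 361.
g22 = 0.005540

0.005540


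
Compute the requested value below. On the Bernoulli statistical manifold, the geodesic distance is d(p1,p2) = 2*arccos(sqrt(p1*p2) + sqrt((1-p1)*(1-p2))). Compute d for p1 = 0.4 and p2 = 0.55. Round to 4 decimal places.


Geodesic distance on Bernoulli manifold:
d(p1,p2) = 2*arccos(sqrt(p1*p2) + sqrt((1-p1)*(1-p2))).
sqrt(p1*p2) = sqrt(0.4*0.55) = 0.469042.
sqrt((1-p1)*(1-p2)) = sqrt(0.6*0.45) = 0.519615.
arg = 0.469042 + 0.519615 = 0.988657.
d = 2*arccos(0.988657) = 0.3015

0.3015


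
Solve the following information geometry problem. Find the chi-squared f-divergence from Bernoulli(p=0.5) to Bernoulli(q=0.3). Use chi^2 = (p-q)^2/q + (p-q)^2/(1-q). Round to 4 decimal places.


Chi-squared divergence between Bernoulli distributions:
chi^2 = (p-q)^2/q + (p-q)^2/(1-q).
p = 0.5, q = 0.3, p-q = 0.2.
(p-q)^2 = 0.04.
term1 = 0.04/0.3 = 0.133333.
term2 = 0.04/0.7 = 0.057143.
chi^2 = 0.133333 + 0.057143 = 0.1905

0.1905


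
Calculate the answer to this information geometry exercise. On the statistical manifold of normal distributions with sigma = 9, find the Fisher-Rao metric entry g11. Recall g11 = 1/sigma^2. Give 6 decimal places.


For the 2-parameter normal family, the Fisher metric has:
  g11 = 1/sigma^2, g22 = 2/sigma^2.
sigma = 9, sigma^2 = 81.
g11 = 0.012346

0.012346


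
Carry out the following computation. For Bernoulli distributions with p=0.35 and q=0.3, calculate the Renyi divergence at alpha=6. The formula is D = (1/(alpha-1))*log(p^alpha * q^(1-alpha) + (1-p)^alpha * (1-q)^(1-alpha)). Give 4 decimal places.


Renyi divergence of order alpha between Bernoulli distributions:
D = (1/(alpha-1))*log(p^alpha * q^(1-alpha) + (1-p)^alpha * (1-q)^(1-alpha)).
alpha = 6, p = 0.35, q = 0.3.
p^alpha * q^(1-alpha) = 0.35^6 * 0.3^-5 = 0.756488.
(1-p)^alpha * (1-q)^(1-alpha) = 0.65^6 * 0.7^-5 = 0.448735.
sum = 0.756488 + 0.448735 = 1.205223.
D = (1/5)*log(1.205223) = 0.0373

0.0373


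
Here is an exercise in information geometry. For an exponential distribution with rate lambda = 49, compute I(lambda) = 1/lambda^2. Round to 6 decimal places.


Fisher information for exponential: I(lambda) = 1/lambda^2.
lambda = 49, lambda^2 = 2401.
I = 1/2401 = 0.000416

0.000416


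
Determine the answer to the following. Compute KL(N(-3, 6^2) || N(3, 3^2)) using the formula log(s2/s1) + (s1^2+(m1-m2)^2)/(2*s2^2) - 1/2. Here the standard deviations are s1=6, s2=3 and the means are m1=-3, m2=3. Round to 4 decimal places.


KL divergence between normal distributions:
KL = log(s2/s1) + (s1^2 + (m1-m2)^2)/(2*s2^2) - 1/2.
log(3/6) = -0.693147.
(6^2 + (-3-3)^2)/(2*3^2) = (36 + 36)/18 = 4.0.
KL = -0.693147 + 4.0 - 0.5 = 2.8069

2.8069


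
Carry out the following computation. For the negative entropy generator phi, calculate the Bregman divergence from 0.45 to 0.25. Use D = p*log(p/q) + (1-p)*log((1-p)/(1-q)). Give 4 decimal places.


Bregman divergence with negative entropy generator:
D = p*log(p/q) + (1-p)*log((1-p)/(1-q)).
p = 0.45, q = 0.25.
p*log(p/q) = 0.45*log(0.45/0.25) = 0.264504.
(1-p)*log((1-p)/(1-q)) = 0.55*log(0.55/0.75) = -0.170585.
D = 0.264504 + -0.170585 = 0.0939

0.0939


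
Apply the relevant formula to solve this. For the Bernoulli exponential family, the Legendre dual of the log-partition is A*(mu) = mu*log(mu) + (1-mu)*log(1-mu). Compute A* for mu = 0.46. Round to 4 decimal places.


Legendre transform for Bernoulli:
A*(mu) = mu*log(mu) + (1-mu)*log(1-mu).
mu = 0.46, 1-mu = 0.54.
mu*log(mu) = 0.46*log(0.46) = -0.357203.
(1-mu)*log(1-mu) = 0.54*log(0.54) = -0.332741.
A* = -0.357203 + -0.332741 = -0.6899

-0.6899


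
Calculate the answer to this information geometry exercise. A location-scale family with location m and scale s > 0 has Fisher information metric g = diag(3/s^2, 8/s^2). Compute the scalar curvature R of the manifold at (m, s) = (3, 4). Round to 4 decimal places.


The metric has the form g = (A dm^2 + B ds^2)/s^2 with A = 3, B = 8.
Substitute u = sqrt(A/B)*m: g = B*(du^2 + ds^2)/s^2, i.e. B times the
Poincare upper half-plane metric, which has constant Gaussian curvature -1.
Scaling a 2D metric by a constant c divides the Gaussian curvature by c,
so K = -1/B = -1/(8) = -0.1250 everywhere (the point (m, s) = (3, 4) is irrelevant:
the curvature is constant).
Scalar curvature in dimension 2: R = 2K = -2/(8) = -0.2500.

-0.2500


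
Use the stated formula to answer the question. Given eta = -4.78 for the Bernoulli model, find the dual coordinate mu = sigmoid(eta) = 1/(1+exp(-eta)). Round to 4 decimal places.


Dual coordinate (expectation parameter) for Bernoulli:
mu = 1/(1+exp(-eta)).
eta = -4.78.
exp(-eta) = exp(4.78) = 119.10435.
mu = 1/(1+119.10435) = 0.0083

0.0083


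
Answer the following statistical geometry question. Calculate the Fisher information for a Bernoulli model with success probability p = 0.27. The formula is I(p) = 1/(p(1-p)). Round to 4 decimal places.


For Bernoulli(p), Fisher information is I(p) = 1/(p*(1-p)).
p = 0.27, 1-p = 0.73.
p*(1-p) = 0.1971.
I(p) = 1/0.1971 = 5.0736

5.0736


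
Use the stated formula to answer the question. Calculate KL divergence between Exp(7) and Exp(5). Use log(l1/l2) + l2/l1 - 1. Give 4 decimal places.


KL divergence for exponential family:
KL = log(l1/l2) + l2/l1 - 1.
log(7/5) = 0.336472.
5/7 = 0.714286.
KL = 0.336472 + 0.714286 - 1 = 0.0508

0.0508


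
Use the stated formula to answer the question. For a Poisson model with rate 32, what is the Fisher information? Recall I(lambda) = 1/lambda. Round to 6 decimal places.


Fisher information for Poisson: I(lambda) = 1/lambda.
lambda = 32.
I(lambda) = 1/32 = 0.031250

0.031250


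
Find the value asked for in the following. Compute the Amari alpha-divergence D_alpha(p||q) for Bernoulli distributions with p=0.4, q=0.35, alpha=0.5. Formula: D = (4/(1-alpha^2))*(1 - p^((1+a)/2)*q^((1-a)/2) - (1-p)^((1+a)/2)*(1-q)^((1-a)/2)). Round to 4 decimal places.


Amari alpha-divergence:
D = (4/(1-alpha^2))*(1 - p^((1+a)/2)*q^((1-a)/2) - (1-p)^((1+a)/2)*(1-q)^((1-a)/2)).
alpha = 0.5, p = 0.4, q = 0.35.
e1 = (1+alpha)/2 = 0.75, e2 = (1-alpha)/2 = 0.25.
t1 = p^e1 * q^e2 = 0.4^0.75 * 0.35^0.25 = 0.386867.
t2 = (1-p)^e1 * (1-q)^e2 = 0.6^0.75 * 0.65^0.25 = 0.612127.
4/(1-alpha^2) = 5.333333.
D = 5.333333*(1 - 0.386867 - 0.612127) = 0.0054

0.0054


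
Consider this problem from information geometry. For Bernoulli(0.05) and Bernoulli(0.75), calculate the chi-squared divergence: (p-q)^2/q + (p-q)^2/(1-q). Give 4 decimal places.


Chi-squared divergence between Bernoulli distributions:
chi^2 = (p-q)^2/q + (p-q)^2/(1-q).
p = 0.05, q = 0.75, p-q = -0.7.
(p-q)^2 = 0.49.
term1 = 0.49/0.75 = 0.653333.
term2 = 0.49/0.25 = 1.96.
chi^2 = 0.653333 + 1.96 = 2.6133

2.6133


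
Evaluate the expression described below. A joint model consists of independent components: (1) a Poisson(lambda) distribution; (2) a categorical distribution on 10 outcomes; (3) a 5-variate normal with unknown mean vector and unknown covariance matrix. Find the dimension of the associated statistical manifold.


The dimension of a statistical manifold equals the number of free
(independent) real parameters of the model. For a product of independent
blocks the parameter counts add.
- Poisson (lambda): 1.
- categorical on 10 outcomes (probabilities sum to 1): 10-1 = 9.
- 5-variate normal: 5 (mean) + 5*6/2 = 15 (symmetric covariance) = 20.
Total = 1 + 9 + 20 = 30.
Dimension = 30

30


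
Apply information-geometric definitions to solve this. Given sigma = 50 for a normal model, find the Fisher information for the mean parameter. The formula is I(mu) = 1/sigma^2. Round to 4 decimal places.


The Fisher information for the mean of a normal distribution is I(mu) = 1/sigma^2.
sigma = 50, so sigma^2 = 2500.
I(mu) = 1/2500 = 0.0004

0.0004


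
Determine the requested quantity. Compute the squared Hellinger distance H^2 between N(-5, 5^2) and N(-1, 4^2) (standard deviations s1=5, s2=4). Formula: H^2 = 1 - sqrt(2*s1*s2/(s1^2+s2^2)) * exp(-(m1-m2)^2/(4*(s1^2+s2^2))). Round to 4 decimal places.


Squared Hellinger distance for Gaussians:
H^2 = 1 - sqrt(2*s1*s2/(s1^2+s2^2)) * exp(-(m1-m2)^2/(4*(s1^2+s2^2))).
s1^2 = 25, s2^2 = 16, s1^2+s2^2 = 41.
sqrt(2*5*4/(41)) = 0.98773.
(m1-m2)^2 = (-4)^2 = 16.
exp(-16/(4*41)) = exp(-0.097561) = 0.907047.
H^2 = 1 - 0.98773*0.907047 = 0.1041

0.1041


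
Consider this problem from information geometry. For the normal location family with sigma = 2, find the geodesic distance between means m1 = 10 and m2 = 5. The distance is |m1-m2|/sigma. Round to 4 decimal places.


On the fixed-variance normal subfamily, geodesic distance = |m1-m2|/sigma.
|10 - 5| = 5.
sigma = 2.
d = 5/2 = 2.5000

2.5000


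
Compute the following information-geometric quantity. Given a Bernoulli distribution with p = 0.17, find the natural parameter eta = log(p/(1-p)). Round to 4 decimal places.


Natural parameter for Bernoulli: eta = log(p/(1-p)).
p = 0.17, 1-p = 0.83.
p/(1-p) = 0.204819.
eta = log(0.204819) = -1.5856

-1.5856


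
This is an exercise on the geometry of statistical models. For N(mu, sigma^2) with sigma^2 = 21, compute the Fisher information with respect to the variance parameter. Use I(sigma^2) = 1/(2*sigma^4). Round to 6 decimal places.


Fisher information for variance: I(sigma^2) = 1/(2*sigma^4).
sigma^2 = 21, so sigma^4 = 441.
I = 1/(2*441) = 1/882 = 0.001134

0.001134


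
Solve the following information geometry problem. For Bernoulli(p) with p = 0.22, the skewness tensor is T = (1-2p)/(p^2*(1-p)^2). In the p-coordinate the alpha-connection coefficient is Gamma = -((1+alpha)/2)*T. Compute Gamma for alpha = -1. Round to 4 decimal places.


Skewness (Amari-Chentsov) tensor: T = (1-2p)/(p^2*(1-p)^2).
p = 0.22, 1-2p = 0.56, p^2 = 0.0484, (1-p)^2 = 0.6084.
T = 0.56/(0.0484 * 0.6084) = 19.017502.
In the p-coordinate, Gamma^(alpha) = Gamma^(0) - (alpha/2)*T with Gamma^(0) = (1/2)*g'(p) = -T/2,
so Gamma^(alpha) = -((1+alpha)/2)*T.
alpha = -1, -(1+alpha)/2 = 0.0.
Gamma = 0.0 * 19.017502 = 0.0000

0.0000


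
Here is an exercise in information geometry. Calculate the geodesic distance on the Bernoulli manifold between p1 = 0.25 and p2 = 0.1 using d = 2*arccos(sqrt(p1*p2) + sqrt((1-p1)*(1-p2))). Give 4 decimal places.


Geodesic distance on Bernoulli manifold:
d(p1,p2) = 2*arccos(sqrt(p1*p2) + sqrt((1-p1)*(1-p2))).
sqrt(p1*p2) = sqrt(0.25*0.1) = 0.158114.
sqrt((1-p1)*(1-p2)) = sqrt(0.75*0.9) = 0.821584.
arg = 0.158114 + 0.821584 = 0.979698.
d = 2*arccos(0.979698) = 0.4037

0.4037


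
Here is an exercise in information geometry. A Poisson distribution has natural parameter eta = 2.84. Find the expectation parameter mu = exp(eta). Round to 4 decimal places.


Expectation parameter for Poisson exponential family:
mu = exp(eta).
eta = 2.84.
mu = exp(2.84) = 17.1158

17.1158


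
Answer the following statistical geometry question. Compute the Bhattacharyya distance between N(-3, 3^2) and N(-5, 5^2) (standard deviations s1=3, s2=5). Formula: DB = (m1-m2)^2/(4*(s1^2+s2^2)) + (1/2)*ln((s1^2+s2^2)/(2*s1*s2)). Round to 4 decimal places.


Bhattacharyya distance between two Gaussians:
DB = (m1-m2)^2/(4*(s1^2+s2^2)) + (1/2)*ln((s1^2+s2^2)/(2*s1*s2)).
(m1-m2)^2 = (2)^2 = 4.
s1^2+s2^2 = 9 + 25 = 34.
term1 = 4/136 = 0.029412.
term2 = 0.5*ln(34/30.0) = 0.062582.
DB = 0.029412 + 0.062582 = 0.0920

0.0920


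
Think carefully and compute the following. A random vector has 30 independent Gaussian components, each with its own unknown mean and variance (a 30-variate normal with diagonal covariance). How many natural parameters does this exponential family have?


Exponential family dimension calculation:
Each univariate normal has two natural parameters (mu/sigma^2 and -1/(2 sigma^2)).
With 30 independent components, dim = 2 * 30 = 60.

60


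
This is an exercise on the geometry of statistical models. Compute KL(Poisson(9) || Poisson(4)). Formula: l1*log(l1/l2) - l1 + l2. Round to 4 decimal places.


KL divergence for Poisson:
KL = l1*log(l1/l2) - l1 + l2.
l1 = 9, l2 = 4.
log(9/4) = 0.81093.
l1*log(l1/l2) = 9 * 0.81093 = 7.298372.
KL = 7.298372 - 9 + 4 = 2.2984

2.2984


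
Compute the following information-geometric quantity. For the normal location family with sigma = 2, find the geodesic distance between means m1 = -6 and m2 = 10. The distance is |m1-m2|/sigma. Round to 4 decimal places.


On the fixed-variance normal subfamily, geodesic distance = |m1-m2|/sigma.
|-6 - 10| = 16.
sigma = 2.
d = 16/2 = 8.0000

8.0000


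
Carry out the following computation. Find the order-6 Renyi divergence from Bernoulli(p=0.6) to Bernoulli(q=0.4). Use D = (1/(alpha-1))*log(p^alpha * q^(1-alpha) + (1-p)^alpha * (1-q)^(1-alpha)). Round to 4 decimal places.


Renyi divergence of order alpha between Bernoulli distributions:
D = (1/(alpha-1))*log(p^alpha * q^(1-alpha) + (1-p)^alpha * (1-q)^(1-alpha)).
alpha = 6, p = 0.6, q = 0.4.
p^alpha * q^(1-alpha) = 0.6^6 * 0.4^-5 = 4.55625.
(1-p)^alpha * (1-q)^(1-alpha) = 0.4^6 * 0.6^-5 = 0.052675.
sum = 4.55625 + 0.052675 = 4.608925.
D = (1/5)*log(4.608925) = 0.3056

0.3056


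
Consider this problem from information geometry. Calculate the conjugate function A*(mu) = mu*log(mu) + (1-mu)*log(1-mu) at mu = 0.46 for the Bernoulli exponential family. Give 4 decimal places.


Legendre transform for Bernoulli:
A*(mu) = mu*log(mu) + (1-mu)*log(1-mu).
mu = 0.46, 1-mu = 0.54.
mu*log(mu) = 0.46*log(0.46) = -0.357203.
(1-mu)*log(1-mu) = 0.54*log(0.54) = -0.332741.
A* = -0.357203 + -0.332741 = -0.6899

-0.6899


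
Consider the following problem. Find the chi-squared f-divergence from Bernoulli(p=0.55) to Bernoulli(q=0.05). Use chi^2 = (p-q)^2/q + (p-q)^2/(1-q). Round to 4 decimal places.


Chi-squared divergence between Bernoulli distributions:
chi^2 = (p-q)^2/q + (p-q)^2/(1-q).
p = 0.55, q = 0.05, p-q = 0.5.
(p-q)^2 = 0.25.
term1 = 0.25/0.05 = 5.0.
term2 = 0.25/0.95 = 0.263158.
chi^2 = 5.0 + 0.263158 = 5.2632

5.2632


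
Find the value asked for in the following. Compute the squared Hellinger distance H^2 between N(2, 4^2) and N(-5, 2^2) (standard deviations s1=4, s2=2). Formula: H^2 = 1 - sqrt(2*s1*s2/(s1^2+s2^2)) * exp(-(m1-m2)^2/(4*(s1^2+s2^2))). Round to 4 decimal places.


Squared Hellinger distance for Gaussians:
H^2 = 1 - sqrt(2*s1*s2/(s1^2+s2^2)) * exp(-(m1-m2)^2/(4*(s1^2+s2^2))).
s1^2 = 16, s2^2 = 4, s1^2+s2^2 = 20.
sqrt(2*4*2/(20)) = 0.894427.
(m1-m2)^2 = (7)^2 = 49.
exp(-49/(4*20)) = exp(-0.6125) = 0.541994.
H^2 = 1 - 0.894427*0.541994 = 0.5152

0.5152


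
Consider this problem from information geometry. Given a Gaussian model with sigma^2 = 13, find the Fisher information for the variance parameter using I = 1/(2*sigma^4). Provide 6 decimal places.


Fisher information for variance: I(sigma^2) = 1/(2*sigma^4).
sigma^2 = 13, so sigma^4 = 169.
I = 1/(2*169) = 1/338 = 0.002959

0.002959


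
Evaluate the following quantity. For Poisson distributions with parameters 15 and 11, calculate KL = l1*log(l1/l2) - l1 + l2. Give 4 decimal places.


KL divergence for Poisson:
KL = l1*log(l1/l2) - l1 + l2.
l1 = 15, l2 = 11.
log(15/11) = 0.310155.
l1*log(l1/l2) = 15 * 0.310155 = 4.652324.
KL = 4.652324 - 15 + 11 = 0.6523

0.6523


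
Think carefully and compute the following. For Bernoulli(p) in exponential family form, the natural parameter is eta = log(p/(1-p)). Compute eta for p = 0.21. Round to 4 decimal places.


Natural parameter for Bernoulli: eta = log(p/(1-p)).
p = 0.21, 1-p = 0.79.
p/(1-p) = 0.265823.
eta = log(0.265823) = -1.3249

-1.3249


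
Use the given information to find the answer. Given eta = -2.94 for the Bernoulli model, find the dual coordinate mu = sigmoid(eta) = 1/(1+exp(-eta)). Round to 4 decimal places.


Dual coordinate (expectation parameter) for Bernoulli:
mu = 1/(1+exp(-eta)).
eta = -2.94.
exp(-eta) = exp(2.94) = 18.915846.
mu = 1/(1+18.915846) = 0.0502

0.0502


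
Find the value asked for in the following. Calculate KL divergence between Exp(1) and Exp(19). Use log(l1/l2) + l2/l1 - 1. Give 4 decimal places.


KL divergence for exponential family:
KL = log(l1/l2) + l2/l1 - 1.
log(1/19) = -2.944439.
19/1 = 19.0.
KL = -2.944439 + 19.0 - 1 = 15.0556

15.0556


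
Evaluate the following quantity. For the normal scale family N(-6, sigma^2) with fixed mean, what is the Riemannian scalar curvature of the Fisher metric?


This family has a single free parameter, so its statistical manifold
is 1-dimensional. The Riemann curvature tensor of any 1-dimensional
Riemannian manifold vanishes identically, so R = 0.

0


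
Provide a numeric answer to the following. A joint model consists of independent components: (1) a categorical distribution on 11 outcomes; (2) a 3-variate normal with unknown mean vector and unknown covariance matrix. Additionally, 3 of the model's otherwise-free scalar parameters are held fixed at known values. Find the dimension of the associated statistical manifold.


The dimension of a statistical manifold equals the number of free
(independent) real parameters of the model. For a product of independent
blocks the parameter counts add.
- categorical on 11 outcomes (probabilities sum to 1): 11-1 = 10.
- 3-variate normal: 3 (mean) + 3*4/2 = 6 (symmetric covariance) = 9.
Total = 10 + 9 = 19.
3 parameter(s) fixed at known values: 19 - 3 = 16.
Dimension = 16

16


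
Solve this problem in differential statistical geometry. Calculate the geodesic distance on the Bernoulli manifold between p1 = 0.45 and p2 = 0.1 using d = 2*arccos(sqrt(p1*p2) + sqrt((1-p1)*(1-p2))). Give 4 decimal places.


Geodesic distance on Bernoulli manifold:
d(p1,p2) = 2*arccos(sqrt(p1*p2) + sqrt((1-p1)*(1-p2))).
sqrt(p1*p2) = sqrt(0.45*0.1) = 0.212132.
sqrt((1-p1)*(1-p2)) = sqrt(0.55*0.9) = 0.703562.
arg = 0.212132 + 0.703562 = 0.915694.
d = 2*arccos(0.915694) = 0.8271

0.8271


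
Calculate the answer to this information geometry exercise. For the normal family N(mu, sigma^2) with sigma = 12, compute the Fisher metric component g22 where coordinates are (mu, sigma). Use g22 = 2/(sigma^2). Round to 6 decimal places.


For the 2-parameter normal family, the Fisher metric has:
  g11 = 1/sigma^2, g22 = 2/sigma^2.
sigma = 12, sigma^2 = 144.
g22 = 0.013889

0.013889


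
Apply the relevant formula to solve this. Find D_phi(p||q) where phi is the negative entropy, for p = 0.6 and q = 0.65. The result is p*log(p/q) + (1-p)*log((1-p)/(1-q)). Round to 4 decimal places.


Bregman divergence with negative entropy generator:
D = p*log(p/q) + (1-p)*log((1-p)/(1-q)).
p = 0.6, q = 0.65.
p*log(p/q) = 0.6*log(0.6/0.65) = -0.048026.
(1-p)*log((1-p)/(1-q)) = 0.4*log(0.4/0.35) = 0.053413.
D = -0.048026 + 0.053413 = 0.0054

0.0054


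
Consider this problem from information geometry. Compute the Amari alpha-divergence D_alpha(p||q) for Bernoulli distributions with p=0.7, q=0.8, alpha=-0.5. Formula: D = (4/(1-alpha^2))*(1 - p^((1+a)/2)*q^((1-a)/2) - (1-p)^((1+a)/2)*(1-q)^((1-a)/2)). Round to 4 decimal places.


Amari alpha-divergence:
D = (4/(1-alpha^2))*(1 - p^((1+a)/2)*q^((1-a)/2) - (1-p)^((1+a)/2)*(1-q)^((1-a)/2)).
alpha = -0.5, p = 0.7, q = 0.8.
e1 = (1+alpha)/2 = 0.25, e2 = (1-alpha)/2 = 0.75.
t1 = p^e1 * q^e2 = 0.7^0.25 * 0.8^0.75 = 0.773735.
t2 = (1-p)^e1 * (1-q)^e2 = 0.3^0.25 * 0.2^0.75 = 0.221336.
4/(1-alpha^2) = 5.333333.
D = 5.333333*(1 - 0.773735 - 0.221336) = 0.0263

0.0263
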